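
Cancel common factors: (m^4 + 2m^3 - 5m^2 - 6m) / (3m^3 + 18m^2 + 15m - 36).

Apply the Euclidean algorithm:
  m^4 + 2m^3 - 5m^2 - 6m = ((1/3)m - 4/3)(3m^3 + 18m^2 + 15m - 36) + (14m^2 + 26m - 48)
  3m^3 + 18m^2 + 15m - 36 = ((3/14)m + 87/98)(14m^2 + 26m - 48) + ((108/49)m + 324/49)
  14m^2 + 26m - 48 = ((343/54)m - 196/27)((108/49)m + 324/49) + (0)
Last nonzero remainder: (108/49)m + 324/49. Dividing through by 108/49 gives the monic gcd m + 3.
Cancel m + 3 from numerator and denominator to get the reduced form.

(m^3 - m^2 - 2m)/(3m^2 + 9m - 12)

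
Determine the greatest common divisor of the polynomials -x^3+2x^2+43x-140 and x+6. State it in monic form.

1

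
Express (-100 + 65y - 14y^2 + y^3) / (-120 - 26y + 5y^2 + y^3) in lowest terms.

(20 - 9y + y^2)/(24 + 10y + y^2)

Repeated division with remainder:
  y^3 - 14y^2 + 65y - 100 = (y^3 + 5y^2 - 26y - 120) + (-19y^2 + 91y + 20)
  y^3 + 5y^2 - 26y - 120 = (-(1/19)y - 186/361)(-19y^2 + 91y + 20) + ((7920/361)y - 39600/361)
  -19y^2 + 91y + 20 = (-(6859/7920)y - 361/1980)((7920/361)y - 39600/361) + (0)
Last nonzero remainder: (7920/361)y - 39600/361. Dividing through by 7920/361 gives the monic gcd y - 5.
Cancel y - 5 from numerator and denominator to get the reduced form.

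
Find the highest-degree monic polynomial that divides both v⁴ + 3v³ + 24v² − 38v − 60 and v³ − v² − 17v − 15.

By polynomial division,
  v⁴ + 3v³ + 24v² − 38v − 60 = (v + 4)(v³ − v² − 17v − 15) + (45v² + 45v)
  v³ − v² − 17v − 15 = ((1/45)v − 2/45)(45v² + 45v) + (−15v − 15)
  45v² + 45v = (−3v)(−15v − 15) + (0)
Last nonzero remainder: −15v − 15. Dividing through by −15 gives the monic gcd v + 1.

v + 1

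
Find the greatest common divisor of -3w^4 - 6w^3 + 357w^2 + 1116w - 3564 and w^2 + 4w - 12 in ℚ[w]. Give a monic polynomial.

Repeated division with remainder:
  -3w^4 - 6w^3 + 357w^2 + 1116w - 3564 = (-3w^2 + 6w + 297)(w^2 + 4w - 12) + (0)
The last nonzero remainder w^2 + 4w - 12 is already monic.

w^2 + 4w - 12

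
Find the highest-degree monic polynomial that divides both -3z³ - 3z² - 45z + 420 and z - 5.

Euclidean algorithm in ℚ[z]:
  -3z³ - 3z² - 45z + 420 = (-3z² - 18z - 135)(z - 5) + (-255)
  z - 5 = (-(1/255)z + 1/51)(-255) + (0)
The last nonzero remainder is the constant -255, so the polynomials are coprime and gcd = 1.

1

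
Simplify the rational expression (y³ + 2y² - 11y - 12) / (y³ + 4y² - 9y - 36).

Apply the Euclidean algorithm:
  y³ + 2y² - 11y - 12 = (y³ + 4y² - 9y - 36) + (-2y² - 2y + 24)
  y³ + 4y² - 9y - 36 = (-(1/2)y - 3/2)(-2y² - 2y + 24) + (0)
Last nonzero remainder: -2y² - 2y + 24. Dividing through by -2 gives the monic gcd y² + y - 12.
Cancel y² + y - 12 from numerator and denominator to get the reduced form.

(y + 1)/(y + 3)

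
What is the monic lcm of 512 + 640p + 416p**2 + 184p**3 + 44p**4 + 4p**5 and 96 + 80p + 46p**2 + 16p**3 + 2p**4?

Apply the Euclidean algorithm:
  4p**5 + 44p**4 + 184p**3 + 416p**2 + 640p + 512 = (2p + 6)(2p**4 + 16p**3 + 46p**2 + 80p + 96) + (-4p**3 - 20p**2 - 32p - 64)
  2p**4 + 16p**3 + 46p**2 + 80p + 96 = (-(1/2)p - 3/2)(-4p**3 - 20p**2 - 32p - 64) + (0)
Last nonzero remainder: -4p**3 - 20p**2 - 32p - 64. Dividing through by -4 gives the monic gcd p**3 + 5p**2 + 8p + 16.
Then lcm(f, g) = f·g / gcd(f, g); expanding and making the result monic gives the answer.

384 + 608p + 472p**2 + 242p**3 + 79p**4 + 14p**5 + p**6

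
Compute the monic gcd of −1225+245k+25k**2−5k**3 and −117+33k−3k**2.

1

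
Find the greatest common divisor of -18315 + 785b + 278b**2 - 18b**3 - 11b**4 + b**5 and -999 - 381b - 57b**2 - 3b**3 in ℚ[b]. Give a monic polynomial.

By polynomial division,
  b**5 - 11b**4 - 18b**3 + 278b**2 + 785b - 18315 = (-(1/3)b**2 + 10b - 425/3)(-3b**3 - 57b**2 - 381b - 999) + (-4320b**2 - 43200b - 159840)
  -3b**3 - 57b**2 - 381b - 999 = ((1/1440)b + 1/160)(-4320b**2 - 43200b - 159840) + (0)
Last nonzero remainder: -4320b**2 - 43200b - 159840. Dividing through by -4320 gives the monic gcd b**2 + 10b + 37.

37 + 10b + b**2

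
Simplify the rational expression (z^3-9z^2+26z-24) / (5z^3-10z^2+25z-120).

Euclidean algorithm in ℚ[z]:
  z^3-9z^2+26z-24 = (1/5)(5z^3-10z^2+25z-120) + (-7z^2+21z)
  5z^3-10z^2+25z-120 = (-(5/7)z-5/7)(-7z^2+21z) + (40z-120)
  -7z^2+21z = (-(7/40)z)(40z-120) + (0)
Last nonzero remainder: 40z-120. Dividing through by 40 gives the monic gcd z-3.
Cancel z-3 from numerator and denominator to get the reduced form.

(z^2-6z+8)/(5z^2+5z+40)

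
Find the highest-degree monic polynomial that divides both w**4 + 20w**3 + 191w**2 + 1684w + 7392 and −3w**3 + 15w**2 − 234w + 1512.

w**2 + w + 84

Euclidean algorithm in ℚ[w]:
  w**4 + 20w**3 + 191w**2 + 1684w + 7392 = (−(1/3)w − 25/3)(−3w**3 + 15w**2 − 234w + 1512) + (238w**2 + 238w + 19992)
  −3w**3 + 15w**2 − 234w + 1512 = (−(3/238)w + 9/119)(238w**2 + 238w + 19992) + (0)
Last nonzero remainder: 238w**2 + 238w + 19992. Dividing through by 238 gives the monic gcd w**2 + w + 84.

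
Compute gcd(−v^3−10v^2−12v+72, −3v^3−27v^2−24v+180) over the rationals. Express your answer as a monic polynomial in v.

By polynomial division,
  −v^3−10v^2−12v+72 = (1/3)(−3v^3−27v^2−24v+180) + (−v^2−4v+12)
  −3v^3−27v^2−24v+180 = (3v+15)(−v^2−4v+12) + (0)
Last nonzero remainder: −v^2−4v+12. Dividing through by −1 gives the monic gcd v^2+4v−12.

v^2+4v−12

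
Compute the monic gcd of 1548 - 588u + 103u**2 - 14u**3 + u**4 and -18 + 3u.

-6 + u

Repeated division with remainder:
  u**4 - 14u**3 + 103u**2 - 588u + 1548 = ((1/3)u**3 - (8/3)u**2 + (55/3)u - 86)(3u - 18) + (0)
Last nonzero remainder: 3u - 18. Dividing through by 3 gives the monic gcd u - 6.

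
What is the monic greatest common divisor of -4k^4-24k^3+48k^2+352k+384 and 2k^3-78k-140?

k+2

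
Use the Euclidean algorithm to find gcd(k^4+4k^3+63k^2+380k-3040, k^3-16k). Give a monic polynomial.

k-4

By polynomial division,
  k^4+4k^3+63k^2+380k-3040 = (k+4)(k^3-16k) + (79k^2+444k-3040)
  k^3-16k = ((1/79)k-444/6241)(79k^2+444k-3040) + ((337440/6241)k-1349760/6241)
  79k^2+444k-3040 = ((493039/337440)k+6241/444)((337440/6241)k-1349760/6241) + (0)
Last nonzero remainder: (337440/6241)k-1349760/6241. Dividing through by 337440/6241 gives the monic gcd k-4.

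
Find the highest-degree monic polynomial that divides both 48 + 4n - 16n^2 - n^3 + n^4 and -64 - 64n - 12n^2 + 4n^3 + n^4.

-8 - 2n + n^2

Apply the Euclidean algorithm:
  n^4 - n^3 - 16n^2 + 4n + 48 = (n^4 + 4n^3 - 12n^2 - 64n - 64) + (-5n^3 - 4n^2 + 68n + 112)
  n^4 + 4n^3 - 12n^2 - 64n - 64 = (-(1/5)n - 16/25)(-5n^3 - 4n^2 + 68n + 112) + (-(24/25)n^2 + (48/25)n + 192/25)
  -5n^3 - 4n^2 + 68n + 112 = ((125/24)n + 175/12)(-(24/25)n^2 + (48/25)n + 192/25) + (0)
Last nonzero remainder: -(24/25)n^2 + (48/25)n + 192/25. Dividing through by -24/25 gives the monic gcd n^2 - 2n - 8.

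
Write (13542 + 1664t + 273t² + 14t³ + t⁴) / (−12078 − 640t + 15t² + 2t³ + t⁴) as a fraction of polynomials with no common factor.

Repeated division with remainder:
  t⁴ + 14t³ + 273t² + 1664t + 13542 = (t⁴ + 2t³ + 15t² − 640t − 12078) + (12t³ + 258t² + 2304t + 25620)
  t⁴ + 2t³ + 15t² − 640t − 12078 = ((1/12)t − 13/8)(12t³ + 258t² + 2304t + 25620) + ((969/4)t² + 969t + 59109/2)
  12t³ + 258t² + 2304t + 25620 = ((16/323)t + 280/323)((969/4)t² + 969t + 59109/2) + (0)
Last nonzero remainder: (969/4)t² + 969t + 59109/2. Dividing through by 969/4 gives the monic gcd t² + 4t + 122.
Cancel t² + 4t + 122 from numerator and denominator to get the reduced form.

(111 + 10t + t²)/(−99 − 2t + t²)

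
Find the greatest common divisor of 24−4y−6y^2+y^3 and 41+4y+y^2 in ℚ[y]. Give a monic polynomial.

1

By polynomial division,
  y^3−6y^2−4y+24 = (y−10)(y^2+4y+41) + (−5y+434)
  y^2+4y+41 = (−(1/5)y−454/25)(−5y+434) + (198061/25)
  −5y+434 = (−(125/198061)y+10850/198061)(198061/25) + (0)
The last nonzero remainder is the constant 198061/25, so the polynomials are coprime and gcd = 1.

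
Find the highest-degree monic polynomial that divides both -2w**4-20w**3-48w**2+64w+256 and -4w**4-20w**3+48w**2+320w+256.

w**2+8w+16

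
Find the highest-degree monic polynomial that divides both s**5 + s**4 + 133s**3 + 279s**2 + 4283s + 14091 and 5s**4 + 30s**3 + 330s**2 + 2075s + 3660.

s**3 + 2s**2 + 58s + 183

Repeated division with remainder:
  s**5 + s**4 + 133s**3 + 279s**2 + 4283s + 14091 = ((1/5)s - 1)(5s**4 + 30s**3 + 330s**2 + 2075s + 3660) + (97s**3 + 194s**2 + 5626s + 17751)
  5s**4 + 30s**3 + 330s**2 + 2075s + 3660 = ((5/97)s + 20/97)(97s**3 + 194s**2 + 5626s + 17751) + (0)
Last nonzero remainder: 97s**3 + 194s**2 + 5626s + 17751. Dividing through by 97 gives the monic gcd s**3 + 2s**2 + 58s + 183.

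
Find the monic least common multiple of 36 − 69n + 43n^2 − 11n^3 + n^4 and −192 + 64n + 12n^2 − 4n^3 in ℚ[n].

Apply the Euclidean algorithm:
  n^4 − 11n^3 + 43n^2 − 69n + 36 = (−(1/4)n + 2)(−4n^3 + 12n^2 + 64n − 192) + (35n^2 − 245n + 420)
  −4n^3 + 12n^2 + 64n − 192 = (−(4/35)n − 16/35)(35n^2 − 245n + 420) + (0)
Last nonzero remainder: 35n^2 − 245n + 420. Dividing through by 35 gives the monic gcd n^2 − 7n + 12.
Then lcm(f, g) = f·g / gcd(f, g); expanding and making the result monic gives the answer.

144 − 240n + 103n^2 − n^3 − 7n^4 + n^5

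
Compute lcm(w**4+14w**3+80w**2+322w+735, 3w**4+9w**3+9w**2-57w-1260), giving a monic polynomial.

Apply the Euclidean algorithm:
  w**4+14w**3+80w**2+322w+735 = (1/3)(3w**4+9w**3+9w**2-57w-1260) + (11w**3+77w**2+341w+1155)
  3w**4+9w**3+9w**2-57w-1260 = ((3/11)w-12/11)(11w**3+77w**2+341w+1155) + (0)
Last nonzero remainder: 11w**3+77w**2+341w+1155. Dividing through by 11 gives the monic gcd w**3+7w**2+31w+105.
Then lcm(f, g) = f·g / gcd(f, g); expanding and making the result monic gives the answer.

w**5+10w**4+24w**3+2w**2-553w-2940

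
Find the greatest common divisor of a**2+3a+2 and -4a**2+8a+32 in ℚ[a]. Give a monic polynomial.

a+2

Euclidean algorithm in ℚ[a]:
  a**2+3a+2 = (-1/4)(-4a**2+8a+32) + (5a+10)
  -4a**2+8a+32 = (-(4/5)a+16/5)(5a+10) + (0)
Last nonzero remainder: 5a+10. Dividing through by 5 gives the monic gcd a+2.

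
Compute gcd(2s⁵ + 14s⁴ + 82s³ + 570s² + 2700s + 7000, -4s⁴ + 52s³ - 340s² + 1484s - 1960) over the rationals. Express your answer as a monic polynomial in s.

s² - 4s + 35

Euclidean algorithm in ℚ[s]:
  2s⁵ + 14s⁴ + 82s³ + 570s² + 2700s + 7000 = (-(1/2)s - 10)(-4s⁴ + 52s³ - 340s² + 1484s - 1960) + (432s³ - 2088s² + 16560s - 12600)
  -4s⁴ + 52s³ - 340s² + 1484s - 1960 = (-(1/108)s + 49/648)(432s³ - 2088s² + 16560s - 12600) + (-(259/9)s² + (1036/9)s - 9065/9)
  432s³ - 2088s² + 16560s - 12600 = (-(3888/259)s + 3240/259)(-(259/9)s² + (1036/9)s - 9065/9) + (0)
Last nonzero remainder: -(259/9)s² + (1036/9)s - 9065/9. Dividing through by -259/9 gives the monic gcd s² - 4s + 35.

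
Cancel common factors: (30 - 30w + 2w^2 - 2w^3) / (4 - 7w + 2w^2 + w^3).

(-30 - 2w^2)/(-4 + 3w + w^2)

Repeated division with remainder:
  -2w^3 + 2w^2 - 30w + 30 = (-2)(w^3 + 2w^2 - 7w + 4) + (6w^2 - 44w + 38)
  w^3 + 2w^2 - 7w + 4 = ((1/6)w + 14/9)(6w^2 - 44w + 38) + ((496/9)w - 496/9)
  6w^2 - 44w + 38 = ((27/248)w - 171/248)((496/9)w - 496/9) + (0)
Last nonzero remainder: (496/9)w - 496/9. Dividing through by 496/9 gives the monic gcd w - 1.
Cancel w - 1 from numerator and denominator to get the reduced form.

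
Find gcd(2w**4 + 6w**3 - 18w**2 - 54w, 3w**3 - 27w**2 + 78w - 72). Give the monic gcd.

w - 3

Apply the Euclidean algorithm:
  2w**4 + 6w**3 - 18w**2 - 54w = ((2/3)w + 8)(3w**3 - 27w**2 + 78w - 72) + (146w**2 - 630w + 576)
  3w**3 - 27w**2 + 78w - 72 = ((3/146)w - 513/5329)(146w**2 - 630w + 576) + ((29400/5329)w - 88200/5329)
  146w**2 - 630w + 576 = ((389017/14700)w - 42632/1225)((29400/5329)w - 88200/5329) + (0)
Last nonzero remainder: (29400/5329)w - 88200/5329. Dividing through by 29400/5329 gives the monic gcd w - 3.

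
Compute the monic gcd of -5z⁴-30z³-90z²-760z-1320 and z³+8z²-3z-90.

z+6

Apply the Euclidean algorithm:
  -5z⁴-30z³-90z²-760z-1320 = (-5z+10)(z³+8z²-3z-90) + (-185z²-1180z-420)
  z³+8z²-3z-90 = (-(1/185)z-12/1369)(-185z²-1180z-420) + (-(21375/1369)z-128250/1369)
  -185z²-1180z-420 = ((50653/4275)z+19166/4275)(-(21375/1369)z-128250/1369) + (0)
Last nonzero remainder: -(21375/1369)z-128250/1369. Dividing through by -21375/1369 gives the monic gcd z+6.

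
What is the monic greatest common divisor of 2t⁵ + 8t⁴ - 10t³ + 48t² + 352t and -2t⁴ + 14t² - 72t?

By polynomial division,
  2t⁵ + 8t⁴ - 10t³ + 48t² + 352t = (-t - 4)(-2t⁴ + 14t² - 72t) + (4t³ + 32t² + 64t)
  -2t⁴ + 14t² - 72t = (-(1/2)t + 4)(4t³ + 32t² + 64t) + (-82t² - 328t)
  4t³ + 32t² + 64t = (-(2/41)t - 8/41)(-82t² - 328t) + (0)
Last nonzero remainder: -82t² - 328t. Dividing through by -82 gives the monic gcd t² + 4t.

t² + 4t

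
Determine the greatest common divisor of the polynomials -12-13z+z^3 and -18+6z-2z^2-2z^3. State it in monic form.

3+z

Repeated division with remainder:
  z^3-13z-12 = (-1/2)(-2z^3-2z^2+6z-18) + (-z^2-10z-21)
  -2z^3-2z^2+6z-18 = (2z-18)(-z^2-10z-21) + (-132z-396)
  -z^2-10z-21 = ((1/132)z+7/132)(-132z-396) + (0)
Last nonzero remainder: -132z-396. Dividing through by -132 gives the monic gcd z+3.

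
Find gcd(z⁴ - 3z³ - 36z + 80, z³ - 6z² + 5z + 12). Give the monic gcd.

Apply the Euclidean algorithm:
  z⁴ - 3z³ - 36z + 80 = (z + 3)(z³ - 6z² + 5z + 12) + (13z² - 63z + 44)
  z³ - 6z² + 5z + 12 = ((1/13)z - 15/169)(13z² - 63z + 44) + (-(672/169)z + 2688/169)
  13z² - 63z + 44 = (-(2197/672)z + 1859/672)(-(672/169)z + 2688/169) + (0)
Last nonzero remainder: -(672/169)z + 2688/169. Dividing through by -672/169 gives the monic gcd z - 4.

z - 4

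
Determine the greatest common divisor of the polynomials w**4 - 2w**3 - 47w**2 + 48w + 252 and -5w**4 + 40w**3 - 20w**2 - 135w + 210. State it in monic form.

Apply the Euclidean algorithm:
  w**4 - 2w**3 - 47w**2 + 48w + 252 = (-1/5)(-5w**4 + 40w**3 - 20w**2 - 135w + 210) + (6w**3 - 51w**2 + 21w + 294)
  -5w**4 + 40w**3 - 20w**2 - 135w + 210 = (-(5/6)w - 5/12)(6w**3 - 51w**2 + 21w + 294) + (-(95/4)w**2 + (475/4)w + 665/2)
  6w**3 - 51w**2 + 21w + 294 = (-(24/95)w + 84/95)(-(95/4)w**2 + (475/4)w + 665/2) + (0)
Last nonzero remainder: -(95/4)w**2 + (475/4)w + 665/2. Dividing through by -95/4 gives the monic gcd w**2 - 5w - 14.

w**2 - 5w - 14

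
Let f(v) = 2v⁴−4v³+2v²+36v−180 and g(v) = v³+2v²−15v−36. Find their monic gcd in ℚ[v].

v+3

By polynomial division,
  2v⁴−4v³+2v²+36v−180 = (2v−8)(v³+2v²−15v−36) + (48v²−12v−468)
  v³+2v²−15v−36 = ((1/48)v+3/64)(48v²−12v−468) + (−(75/16)v−225/16)
  48v²−12v−468 = (−(256/25)v+832/25)(−(75/16)v−225/16) + (0)
Last nonzero remainder: −(75/16)v−225/16. Dividing through by −75/16 gives the monic gcd v+3.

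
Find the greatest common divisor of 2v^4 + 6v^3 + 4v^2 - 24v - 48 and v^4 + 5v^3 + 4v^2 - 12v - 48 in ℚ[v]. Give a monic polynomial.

v^3 + v^2 - 12

Repeated division with remainder:
  2v^4 + 6v^3 + 4v^2 - 24v - 48 = (2)(v^4 + 5v^3 + 4v^2 - 12v - 48) + (-4v^3 - 4v^2 + 48)
  v^4 + 5v^3 + 4v^2 - 12v - 48 = (-(1/4)v - 1)(-4v^3 - 4v^2 + 48) + (0)
Last nonzero remainder: -4v^3 - 4v^2 + 48. Dividing through by -4 gives the monic gcd v^3 + v^2 - 12.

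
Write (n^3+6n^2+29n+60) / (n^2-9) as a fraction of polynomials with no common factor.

(n^2+3n+20)/(n-3)

Euclidean algorithm in ℚ[n]:
  n^3+6n^2+29n+60 = (n+6)(n^2-9) + (38n+114)
  n^2-9 = ((1/38)n-3/38)(38n+114) + (0)
Last nonzero remainder: 38n+114. Dividing through by 38 gives the monic gcd n+3.
Cancel n+3 from numerator and denominator to get the reduced form.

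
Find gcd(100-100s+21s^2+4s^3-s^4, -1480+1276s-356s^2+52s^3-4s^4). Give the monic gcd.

10-7s+s^2

By polynomial division,
  -s^4+4s^3+21s^2-100s+100 = (1/4)(-4s^4+52s^3-356s^2+1276s-1480) + (-9s^3+110s^2-419s+470)
  -4s^4+52s^3-356s^2+1276s-1480 = ((4/9)s-28/81)(-9s^3+110s^2-419s+470) + (-(10672/81)s^2+(74704/81)s-106720/81)
  -9s^3+110s^2-419s+470 = ((729/10672)s-3807/10672)(-(10672/81)s^2+(74704/81)s-106720/81) + (0)
Last nonzero remainder: -(10672/81)s^2+(74704/81)s-106720/81. Dividing through by -10672/81 gives the monic gcd s^2-7s+10.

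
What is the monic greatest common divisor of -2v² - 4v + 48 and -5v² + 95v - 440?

Repeated division with remainder:
  -2v² - 4v + 48 = (2/5)(-5v² + 95v - 440) + (-42v + 224)
  -5v² + 95v - 440 = ((5/42)v - 205/126)(-42v + 224) + (-680/9)
  -42v + 224 = ((189/340)v - 252/85)(-680/9) + (0)
The last nonzero remainder is the constant -680/9, so the polynomials are coprime and gcd = 1.

1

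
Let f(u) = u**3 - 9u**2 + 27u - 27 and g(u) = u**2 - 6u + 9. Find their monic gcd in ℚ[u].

u**2 - 6u + 9

Euclidean algorithm in ℚ[u]:
  u**3 - 9u**2 + 27u - 27 = (u - 3)(u**2 - 6u + 9) + (0)
The last nonzero remainder u**2 - 6u + 9 is already monic.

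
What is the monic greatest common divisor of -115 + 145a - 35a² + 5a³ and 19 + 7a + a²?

Repeated division with remainder:
  5a³ - 35a² + 145a - 115 = (5a - 70)(a² + 7a + 19) + (540a + 1215)
  a² + 7a + 19 = ((1/540)a + 19/2160)(540a + 1215) + (133/16)
  540a + 1215 = ((8640/133)a + 19440/133)(133/16) + (0)
The last nonzero remainder is the constant 133/16, so the polynomials are coprime and gcd = 1.

1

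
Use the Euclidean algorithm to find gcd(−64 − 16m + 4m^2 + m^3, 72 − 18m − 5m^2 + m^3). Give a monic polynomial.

4 + m

Euclidean algorithm in ℚ[m]:
  m^3 + 4m^2 − 16m − 64 = (m^3 − 5m^2 − 18m + 72) + (9m^2 + 2m − 136)
  m^3 − 5m^2 − 18m + 72 = ((1/9)m − 47/81)(9m^2 + 2m − 136) + (−(140/81)m − 560/81)
  9m^2 + 2m − 136 = (−(729/140)m + 1377/70)(−(140/81)m − 560/81) + (0)
Last nonzero remainder: −(140/81)m − 560/81. Dividing through by −140/81 gives the monic gcd m + 4.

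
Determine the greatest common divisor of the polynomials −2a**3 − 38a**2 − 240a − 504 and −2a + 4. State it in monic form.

1

Apply the Euclidean algorithm:
  −2a**3 − 38a**2 − 240a − 504 = (a**2 + 21a + 162)(−2a + 4) + (−1152)
  −2a + 4 = ((1/576)a − 1/288)(−1152) + (0)
The last nonzero remainder is the constant −1152, so the polynomials are coprime and gcd = 1.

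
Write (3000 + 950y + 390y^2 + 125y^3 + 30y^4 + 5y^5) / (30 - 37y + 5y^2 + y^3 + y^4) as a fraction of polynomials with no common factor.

(200 + 10y + 10y^2 + 5y^3)/(2 - 3y + y^2)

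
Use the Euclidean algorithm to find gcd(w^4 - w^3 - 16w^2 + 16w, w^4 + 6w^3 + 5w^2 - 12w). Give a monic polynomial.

w^3 + 3w^2 - 4w

Euclidean algorithm in ℚ[w]:
  w^4 - w^3 - 16w^2 + 16w = (w^4 + 6w^3 + 5w^2 - 12w) + (-7w^3 - 21w^2 + 28w)
  w^4 + 6w^3 + 5w^2 - 12w = (-(1/7)w - 3/7)(-7w^3 - 21w^2 + 28w) + (0)
Last nonzero remainder: -7w^3 - 21w^2 + 28w. Dividing through by -7 gives the monic gcd w^3 + 3w^2 - 4w.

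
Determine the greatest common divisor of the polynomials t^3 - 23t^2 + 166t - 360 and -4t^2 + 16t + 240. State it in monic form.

Apply the Euclidean algorithm:
  t^3 - 23t^2 + 166t - 360 = (-(1/4)t + 19/4)(-4t^2 + 16t + 240) + (150t - 1500)
  -4t^2 + 16t + 240 = (-(2/75)t - 4/25)(150t - 1500) + (0)
Last nonzero remainder: 150t - 1500. Dividing through by 150 gives the monic gcd t - 10.

t - 10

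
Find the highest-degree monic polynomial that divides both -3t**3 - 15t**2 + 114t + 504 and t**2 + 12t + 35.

t + 7

Apply the Euclidean algorithm:
  -3t**3 - 15t**2 + 114t + 504 = (-3t + 21)(t**2 + 12t + 35) + (-33t - 231)
  t**2 + 12t + 35 = (-(1/33)t - 5/33)(-33t - 231) + (0)
Last nonzero remainder: -33t - 231. Dividing through by -33 gives the monic gcd t + 7.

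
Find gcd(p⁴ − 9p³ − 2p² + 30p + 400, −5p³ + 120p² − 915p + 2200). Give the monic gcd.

p² − 13p + 40

Euclidean algorithm in ℚ[p]:
  p⁴ − 9p³ − 2p² + 30p + 400 = (−(1/5)p − 3)(−5p³ + 120p² − 915p + 2200) + (175p² − 2275p + 7000)
  −5p³ + 120p² − 915p + 2200 = (−(1/35)p + 11/35)(175p² − 2275p + 7000) + (0)
Last nonzero remainder: 175p² − 2275p + 7000. Dividing through by 175 gives the monic gcd p² − 13p + 40.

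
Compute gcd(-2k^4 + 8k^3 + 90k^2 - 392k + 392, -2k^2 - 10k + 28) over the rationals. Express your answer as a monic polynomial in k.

k^2 + 5k - 14

Repeated division with remainder:
  -2k^4 + 8k^3 + 90k^2 - 392k + 392 = (k^2 - 9k + 14)(-2k^2 - 10k + 28) + (0)
Last nonzero remainder: -2k^2 - 10k + 28. Dividing through by -2 gives the monic gcd k^2 + 5k - 14.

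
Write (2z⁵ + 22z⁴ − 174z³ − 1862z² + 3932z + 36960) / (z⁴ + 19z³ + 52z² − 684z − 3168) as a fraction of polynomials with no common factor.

(2z² − 4z − 70)/(z + 6)

Apply the Euclidean algorithm:
  2z⁵ + 22z⁴ − 174z³ − 1862z² + 3932z + 36960 = (2z − 16)(z⁴ + 19z³ + 52z² − 684z − 3168) + (26z³ + 338z² − 676z − 13728)
  z⁴ + 19z³ + 52z² − 684z − 3168 = ((1/26)z + 3/13)(26z³ + 338z² − 676z − 13728) + (0)
Last nonzero remainder: 26z³ + 338z² − 676z − 13728. Dividing through by 26 gives the monic gcd z³ + 13z² − 26z − 528.
Cancel z³ + 13z² − 26z − 528 from numerator and denominator to get the reduced form.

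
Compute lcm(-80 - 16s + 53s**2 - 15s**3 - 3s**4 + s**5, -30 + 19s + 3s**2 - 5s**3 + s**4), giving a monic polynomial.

480 + 176s - 382s**2 + 21s**3 + 86s**4 - 18s**5 - 4s**6 + s**7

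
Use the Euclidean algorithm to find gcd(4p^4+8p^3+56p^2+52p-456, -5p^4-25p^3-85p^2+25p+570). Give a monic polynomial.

p^2+p-6

By polynomial division,
  4p^4+8p^3+56p^2+52p-456 = (-4/5)(-5p^4-25p^3-85p^2+25p+570) + (-12p^3-12p^2+72p)
  -5p^4-25p^3-85p^2+25p+570 = ((5/12)p+5/3)(-12p^3-12p^2+72p) + (-95p^2-95p+570)
  -12p^3-12p^2+72p = ((12/95)p)(-95p^2-95p+570) + (0)
Last nonzero remainder: -95p^2-95p+570. Dividing through by -95 gives the monic gcd p^2+p-6.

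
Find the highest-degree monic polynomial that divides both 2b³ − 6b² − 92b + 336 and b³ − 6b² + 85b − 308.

b − 4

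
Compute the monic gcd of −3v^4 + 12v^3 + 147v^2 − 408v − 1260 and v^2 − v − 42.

Euclidean algorithm in ℚ[v]:
  −3v^4 + 12v^3 + 147v^2 − 408v − 1260 = (−3v^2 + 9v + 30)(v^2 − v − 42) + (0)
The last nonzero remainder v^2 − v − 42 is already monic.

v^2 − v − 42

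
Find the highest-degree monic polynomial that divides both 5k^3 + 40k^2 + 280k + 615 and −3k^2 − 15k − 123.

Euclidean algorithm in ℚ[k]:
  5k^3 + 40k^2 + 280k + 615 = (−(5/3)k − 5)(−3k^2 − 15k − 123) + (0)
Last nonzero remainder: −3k^2 − 15k − 123. Dividing through by −3 gives the monic gcd k^2 + 5k + 41.

k^2 + 5k + 41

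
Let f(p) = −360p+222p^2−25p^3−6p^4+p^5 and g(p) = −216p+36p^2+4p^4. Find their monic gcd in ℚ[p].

−3p+p^2

Apply the Euclidean algorithm:
  p^5−6p^4−25p^3+222p^2−360p = ((1/4)p−3/2)(4p^4+36p^2−216p) + (−34p^3+330p^2−684p)
  4p^4+36p^2−216p = (−(2/17)p−330/289)(−34p^3+330p^2−684p) + ((96048/289)p^2−(288144/289)p)
  −34p^3+330p^2−684p = (−(4913/48024)p+5491/8004)((96048/289)p^2−(288144/289)p) + (0)
Last nonzero remainder: (96048/289)p^2−(288144/289)p. Dividing through by 96048/289 gives the monic gcd p^2−3p.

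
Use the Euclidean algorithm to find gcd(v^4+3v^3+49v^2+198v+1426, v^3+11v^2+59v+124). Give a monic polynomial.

Apply the Euclidean algorithm:
  v^4+3v^3+49v^2+198v+1426 = (v-8)(v^3+11v^2+59v+124) + (78v^2+546v+2418)
  v^3+11v^2+59v+124 = ((1/78)v+2/39)(78v^2+546v+2418) + (0)
Last nonzero remainder: 78v^2+546v+2418. Dividing through by 78 gives the monic gcd v^2+7v+31.

v^2+7v+31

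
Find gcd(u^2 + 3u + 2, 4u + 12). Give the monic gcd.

Repeated division with remainder:
  u^2 + 3u + 2 = ((1/4)u)(4u + 12) + (2)
  4u + 12 = (2u + 6)(2) + (0)
The last nonzero remainder is the constant 2, so the polynomials are coprime and gcd = 1.

1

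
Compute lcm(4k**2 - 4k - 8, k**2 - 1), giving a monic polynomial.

k**3 - 2k**2 - k + 2

Apply the Euclidean algorithm:
  4k**2 - 4k - 8 = (4)(k**2 - 1) + (-4k - 4)
  k**2 - 1 = (-(1/4)k + 1/4)(-4k - 4) + (0)
Last nonzero remainder: -4k - 4. Dividing through by -4 gives the monic gcd k + 1.
Then lcm(f, g) = f·g / gcd(f, g); expanding and making the result monic gives the answer.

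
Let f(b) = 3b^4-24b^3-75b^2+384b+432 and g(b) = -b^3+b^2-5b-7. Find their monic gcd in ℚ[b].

By polynomial division,
  3b^4-24b^3-75b^2+384b+432 = (-3b+21)(-b^3+b^2-5b-7) + (-111b^2+468b+579)
  -b^3+b^2-5b-7 = ((1/111)b+119/4107)(-111b^2+468b+579) + (-(32550/1369)b-32550/1369)
  -111b^2+468b+579 = ((50653/10850)b-264217/10850)(-(32550/1369)b-32550/1369) + (0)
Last nonzero remainder: -(32550/1369)b-32550/1369. Dividing through by -32550/1369 gives the monic gcd b+1.

b+1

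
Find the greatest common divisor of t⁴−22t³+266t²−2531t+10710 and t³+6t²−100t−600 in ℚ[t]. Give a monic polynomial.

Repeated division with remainder:
  t⁴−22t³+266t²−2531t+10710 = (t−28)(t³+6t²−100t−600) + (534t²−4731t−6090)
  t³+6t²−100t−600 = ((1/534)t+2645/95052)(534t²−4731t−6090) + ((1364105/31684)t−6820525/15842)
  534t²−4731t−6090 = ((16919256/1364105)t+19295556/1364105)((1364105/31684)t−6820525/15842) + (0)
Last nonzero remainder: (1364105/31684)t−6820525/15842. Dividing through by 1364105/31684 gives the monic gcd t−10.

t−10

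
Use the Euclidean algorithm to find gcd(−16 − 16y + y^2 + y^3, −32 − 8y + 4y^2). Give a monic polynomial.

−4 + y

By polynomial division,
  y^3 + y^2 − 16y − 16 = ((1/4)y + 3/4)(4y^2 − 8y − 32) + (−2y + 8)
  4y^2 − 8y − 32 = (−2y − 4)(−2y + 8) + (0)
Last nonzero remainder: −2y + 8. Dividing through by −2 gives the monic gcd y − 4.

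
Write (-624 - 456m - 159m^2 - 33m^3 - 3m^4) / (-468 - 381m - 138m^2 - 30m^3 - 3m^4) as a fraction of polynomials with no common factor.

(4 + m)/(3 + m)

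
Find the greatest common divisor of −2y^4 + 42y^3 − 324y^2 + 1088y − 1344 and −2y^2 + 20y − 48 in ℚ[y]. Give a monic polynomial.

y^2 − 10y + 24

By polynomial division,
  −2y^4 + 42y^3 − 324y^2 + 1088y − 1344 = (y^2 − 11y + 28)(−2y^2 + 20y − 48) + (0)
Last nonzero remainder: −2y^2 + 20y − 48. Dividing through by −2 gives the monic gcd y^2 − 10y + 24.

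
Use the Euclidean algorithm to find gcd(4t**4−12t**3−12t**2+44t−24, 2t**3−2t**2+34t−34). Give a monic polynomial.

Apply the Euclidean algorithm:
  4t**4−12t**3−12t**2+44t−24 = (2t−4)(2t**3−2t**2+34t−34) + (−88t**2+248t−160)
  2t**3−2t**2+34t−34 = (−(1/44)t−5/121)(−88t**2+248t−160) + ((4914/121)t−4914/121)
  −88t**2+248t−160 = (−(5324/2457)t+9680/2457)((4914/121)t−4914/121) + (0)
Last nonzero remainder: (4914/121)t−4914/121. Dividing through by 4914/121 gives the monic gcd t−1.

t−1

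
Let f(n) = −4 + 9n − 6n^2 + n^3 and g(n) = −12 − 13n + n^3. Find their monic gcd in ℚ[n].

−4 + n

By polynomial division,
  n^3 − 6n^2 + 9n − 4 = (n^3 − 13n − 12) + (−6n^2 + 22n + 8)
  n^3 − 13n − 12 = (−(1/6)n − 11/18)(−6n^2 + 22n + 8) + ((16/9)n − 64/9)
  −6n^2 + 22n + 8 = (−(27/8)n − 9/8)((16/9)n − 64/9) + (0)
Last nonzero remainder: (16/9)n − 64/9. Dividing through by 16/9 gives the monic gcd n − 4.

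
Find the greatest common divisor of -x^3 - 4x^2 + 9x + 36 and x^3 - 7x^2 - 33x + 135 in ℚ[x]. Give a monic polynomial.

x - 3

Repeated division with remainder:
  -x^3 - 4x^2 + 9x + 36 = (-1)(x^3 - 7x^2 - 33x + 135) + (-11x^2 - 24x + 171)
  x^3 - 7x^2 - 33x + 135 = (-(1/11)x + 101/121)(-11x^2 - 24x + 171) + ((312/121)x - 936/121)
  -11x^2 - 24x + 171 = (-(1331/312)x - 2299/104)((312/121)x - 936/121) + (0)
Last nonzero remainder: (312/121)x - 936/121. Dividing through by 312/121 gives the monic gcd x - 3.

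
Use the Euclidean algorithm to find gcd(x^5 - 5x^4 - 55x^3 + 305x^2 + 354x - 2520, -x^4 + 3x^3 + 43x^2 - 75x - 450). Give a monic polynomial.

x^3 - 8x^2 - 3x + 90

By polynomial division,
  x^5 - 5x^4 - 55x^3 + 305x^2 + 354x - 2520 = (-x + 2)(-x^4 + 3x^3 + 43x^2 - 75x - 450) + (-18x^3 + 144x^2 + 54x - 1620)
  -x^4 + 3x^3 + 43x^2 - 75x - 450 = ((1/18)x + 5/18)(-18x^3 + 144x^2 + 54x - 1620) + (0)
Last nonzero remainder: -18x^3 + 144x^2 + 54x - 1620. Dividing through by -18 gives the monic gcd x^3 - 8x^2 - 3x + 90.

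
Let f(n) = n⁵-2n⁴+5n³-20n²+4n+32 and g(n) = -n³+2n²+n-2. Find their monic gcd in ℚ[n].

n²-n-2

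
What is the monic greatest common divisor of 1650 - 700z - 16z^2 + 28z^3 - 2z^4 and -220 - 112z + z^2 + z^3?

Apply the Euclidean algorithm:
  -2z^4 + 28z^3 - 16z^2 - 700z + 1650 = (-2z + 30)(z^3 + z^2 - 112z - 220) + (-270z^2 + 2220z + 8250)
  z^3 + z^2 - 112z - 220 = (-(1/270)z - 83/2430)(-270z^2 + 2220z + 8250) + (-(455/81)z + 5005/81)
  -270z^2 + 2220z + 8250 = ((4374/91)z + 12150/91)(-(455/81)z + 5005/81) + (0)
Last nonzero remainder: -(455/81)z + 5005/81. Dividing through by -455/81 gives the monic gcd z - 11.

-11 + z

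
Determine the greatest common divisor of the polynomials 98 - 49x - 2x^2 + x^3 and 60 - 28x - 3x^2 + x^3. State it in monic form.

Repeated division with remainder:
  x^3 - 2x^2 - 49x + 98 = (x^3 - 3x^2 - 28x + 60) + (x^2 - 21x + 38)
  x^3 - 3x^2 - 28x + 60 = (x + 18)(x^2 - 21x + 38) + (312x - 624)
  x^2 - 21x + 38 = ((1/312)x - 19/312)(312x - 624) + (0)
Last nonzero remainder: 312x - 624. Dividing through by 312 gives the monic gcd x - 2.

-2 + x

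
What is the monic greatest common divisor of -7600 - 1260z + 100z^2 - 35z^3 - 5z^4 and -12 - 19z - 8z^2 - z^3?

By polynomial division,
  -5z^4 - 35z^3 + 100z^2 - 1260z - 7600 = (5z - 5)(-z^3 - 8z^2 - 19z - 12) + (155z^2 - 1295z - 7660)
  -z^3 - 8z^2 - 19z - 12 = (-(1/155)z - 507/4805)(155z^2 - 1295z - 7660) + (-(197064/961)z - 788256/961)
  155z^2 - 1295z - 7660 = (-(148955/197064)z + 1840315/197064)(-(197064/961)z - 788256/961) + (0)
Last nonzero remainder: -(197064/961)z - 788256/961. Dividing through by -197064/961 gives the monic gcd z + 4.

4 + z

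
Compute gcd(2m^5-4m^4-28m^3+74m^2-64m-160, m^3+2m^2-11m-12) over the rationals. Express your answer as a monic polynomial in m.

m^2+5m+4

Apply the Euclidean algorithm:
  2m^5-4m^4-28m^3+74m^2-64m-160 = (2m^2-8m+10)(m^3+2m^2-11m-12) + (-10m^2-50m-40)
  m^3+2m^2-11m-12 = (-(1/10)m+3/10)(-10m^2-50m-40) + (0)
Last nonzero remainder: -10m^2-50m-40. Dividing through by -10 gives the monic gcd m^2+5m+4.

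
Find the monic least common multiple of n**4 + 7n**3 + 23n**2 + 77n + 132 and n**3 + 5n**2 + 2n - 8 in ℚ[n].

n**6 + 8n**5 + 28n**4 + 86n**3 + 163n**2 - 22n - 264

Repeated division with remainder:
  n**4 + 7n**3 + 23n**2 + 77n + 132 = (n + 2)(n**3 + 5n**2 + 2n - 8) + (11n**2 + 81n + 148)
  n**3 + 5n**2 + 2n - 8 = ((1/11)n - 26/121)(11n**2 + 81n + 148) + ((720/121)n + 2880/121)
  11n**2 + 81n + 148 = ((1331/720)n + 4477/720)((720/121)n + 2880/121) + (0)
Last nonzero remainder: (720/121)n + 2880/121. Dividing through by 720/121 gives the monic gcd n + 4.
Then lcm(f, g) = f·g / gcd(f, g); expanding and making the result monic gives the answer.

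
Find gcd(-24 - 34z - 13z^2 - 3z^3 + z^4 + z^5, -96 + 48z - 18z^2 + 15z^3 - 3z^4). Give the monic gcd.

Repeated division with remainder:
  z^5 + z^4 - 3z^3 - 13z^2 - 34z - 24 = (-(1/3)z - 2)(-3z^4 + 15z^3 - 18z^2 + 48z - 96) + (21z^3 - 33z^2 + 30z - 216)
  -3z^4 + 15z^3 - 18z^2 + 48z - 96 = (-(1/7)z + 24/49)(21z^3 - 33z^2 + 30z - 216) + ((120/49)z^2 + (120/49)z + 480/49)
  21z^3 - 33z^2 + 30z - 216 = ((343/40)z - 441/20)((120/49)z^2 + (120/49)z + 480/49) + (0)
Last nonzero remainder: (120/49)z^2 + (120/49)z + 480/49. Dividing through by 120/49 gives the monic gcd z^2 + z + 4.

4 + z + z^2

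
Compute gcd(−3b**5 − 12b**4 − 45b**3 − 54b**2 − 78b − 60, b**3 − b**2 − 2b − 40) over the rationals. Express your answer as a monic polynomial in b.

Apply the Euclidean algorithm:
  −3b**5 − 12b**4 − 45b**3 − 54b**2 − 78b − 60 = (−3b**2 − 15b − 66)(b**3 − b**2 − 2b − 40) + (−270b**2 − 810b − 2700)
  b**3 − b**2 − 2b − 40 = (−(1/270)b + 2/135)(−270b**2 − 810b − 2700) + (0)
Last nonzero remainder: −270b**2 − 810b − 2700. Dividing through by −270 gives the monic gcd b**2 + 3b + 10.

b**2 + 3b + 10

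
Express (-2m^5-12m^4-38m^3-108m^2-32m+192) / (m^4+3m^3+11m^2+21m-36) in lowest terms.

(-2m^2-12m-16)/(m+3)

By polynomial division,
  -2m^5-12m^4-38m^3-108m^2-32m+192 = (-2m-6)(m^4+3m^3+11m^2+21m-36) + (2m^3+22m-24)
  m^4+3m^3+11m^2+21m-36 = ((1/2)m+3/2)(2m^3+22m-24) + (0)
Last nonzero remainder: 2m^3+22m-24. Dividing through by 2 gives the monic gcd m^3+11m-12.
Cancel m^3+11m-12 from numerator and denominator to get the reduced form.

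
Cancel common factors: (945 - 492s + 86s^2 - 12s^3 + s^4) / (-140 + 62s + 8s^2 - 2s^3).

(135 - 51s + 5s^2 - s^3)/(-20 + 6s + 2s^2)

Apply the Euclidean algorithm:
  s^4 - 12s^3 + 86s^2 - 492s + 945 = (-(1/2)s + 4)(-2s^3 + 8s^2 + 62s - 140) + (85s^2 - 810s + 1505)
  -2s^3 + 8s^2 + 62s - 140 = (-(2/85)s - 188/1445)(85s^2 - 810s + 1505) + (-(2304/289)s + 16128/289)
  85s^2 - 810s + 1505 = (-(24565/2304)s + 62135/2304)(-(2304/289)s + 16128/289) + (0)
Last nonzero remainder: -(2304/289)s + 16128/289. Dividing through by -2304/289 gives the monic gcd s - 7.
Cancel s - 7 from numerator and denominator to get the reduced form.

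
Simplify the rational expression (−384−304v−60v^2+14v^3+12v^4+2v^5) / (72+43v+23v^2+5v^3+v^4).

Euclidean algorithm in ℚ[v]:
  2v^5+12v^4+14v^3−60v^2−304v−384 = (2v+2)(v^4+5v^3+23v^2+43v+72) + (−42v^3−192v^2−534v−528)
  v^4+5v^3+23v^2+43v+72 = (−(1/42)v−1/98)(−42v^3−192v^2−534v−528) + ((408/49)v^2+(1224/49)v+3264/49)
  −42v^3−192v^2−534v−528 = (−(343/68)v−539/68)((408/49)v^2+(1224/49)v+3264/49) + (0)
Last nonzero remainder: (408/49)v^2+(1224/49)v+3264/49. Dividing through by 408/49 gives the monic gcd v^2+3v+8.
Cancel v^2+3v+8 from numerator and denominator to get the reduced form.

(−48−20v+6v^2+2v^3)/(9+2v+v^2)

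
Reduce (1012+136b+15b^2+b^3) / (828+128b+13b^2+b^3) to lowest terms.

Apply the Euclidean algorithm:
  b^3+15b^2+136b+1012 = (b^3+13b^2+128b+828) + (2b^2+8b+184)
  b^3+13b^2+128b+828 = ((1/2)b+9/2)(2b^2+8b+184) + (0)
Last nonzero remainder: 2b^2+8b+184. Dividing through by 2 gives the monic gcd b^2+4b+92.
Cancel b^2+4b+92 from numerator and denominator to get the reduced form.

(11+b)/(9+b)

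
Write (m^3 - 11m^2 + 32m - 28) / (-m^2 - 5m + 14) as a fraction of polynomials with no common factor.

Euclidean algorithm in ℚ[m]:
  m^3 - 11m^2 + 32m - 28 = (-m + 16)(-m^2 - 5m + 14) + (126m - 252)
  -m^2 - 5m + 14 = (-(1/126)m - 1/18)(126m - 252) + (0)
Last nonzero remainder: 126m - 252. Dividing through by 126 gives the monic gcd m - 2.
Cancel m - 2 from numerator and denominator to get the reduced form.

(-m^2 + 9m - 14)/(m + 7)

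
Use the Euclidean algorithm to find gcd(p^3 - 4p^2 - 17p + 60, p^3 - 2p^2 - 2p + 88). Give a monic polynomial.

p + 4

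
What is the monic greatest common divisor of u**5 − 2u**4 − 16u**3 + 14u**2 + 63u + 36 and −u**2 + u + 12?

u**2 − u − 12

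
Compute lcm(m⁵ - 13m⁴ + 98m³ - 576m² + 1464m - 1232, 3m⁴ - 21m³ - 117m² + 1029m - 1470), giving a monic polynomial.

m⁷ - 11m⁶ + 37m⁵ + 75m⁴ - 3118m³ + 21856m² - 53704m + 43120

By polynomial division,
  m⁵ - 13m⁴ + 98m³ - 576m² + 1464m - 1232 = ((1/3)m - 2)(3m⁴ - 21m³ - 117m² + 1029m - 1470) + (95m³ - 1153m² + 4012m - 4172)
  3m⁴ - 21m³ - 117m² + 1029m - 1470 = ((3/95)m + 1464/9025)(95m³ - 1153m² + 4012m - 4172) + (-(511353/9025)m² + (4602177/9025)m - 7158942/9025)
  95m³ - 1153m² + 4012m - 4172 = (-(857375/511353)m + 2689450/511353)(-(511353/9025)m² + (4602177/9025)m - 7158942/9025) + (0)
Last nonzero remainder: -(511353/9025)m² + (4602177/9025)m - 7158942/9025. Dividing through by -511353/9025 gives the monic gcd m² - 9m + 14.
Then lcm(f, g) = f·g / gcd(f, g); expanding and making the result monic gives the answer.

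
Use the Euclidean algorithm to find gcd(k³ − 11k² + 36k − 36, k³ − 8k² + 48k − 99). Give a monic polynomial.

k − 3

By polynomial division,
  k³ − 11k² + 36k − 36 = (k³ − 8k² + 48k − 99) + (−3k² − 12k + 63)
  k³ − 8k² + 48k − 99 = (−(1/3)k + 4)(−3k² − 12k + 63) + (117k − 351)
  −3k² − 12k + 63 = (−(1/39)k − 7/39)(117k − 351) + (0)
Last nonzero remainder: 117k − 351. Dividing through by 117 gives the monic gcd k − 3.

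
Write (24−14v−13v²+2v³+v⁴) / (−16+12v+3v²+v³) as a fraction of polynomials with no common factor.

(−24−10v+3v²+v³)/(16+4v+v²)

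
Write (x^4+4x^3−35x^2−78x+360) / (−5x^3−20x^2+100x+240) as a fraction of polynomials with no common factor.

Apply the Euclidean algorithm:
  x^4+4x^3−35x^2−78x+360 = (−(1/5)x)(−5x^3−20x^2+100x+240) + (−15x^2−30x+360)
  −5x^3−20x^2+100x+240 = ((1/3)x+2/3)(−15x^2−30x+360) + (0)
Last nonzero remainder: −15x^2−30x+360. Dividing through by −15 gives the monic gcd x^2+2x−24.
Cancel x^2+2x−24 from numerator and denominator to get the reduced form.

(−x^2−2x+15)/(5x+10)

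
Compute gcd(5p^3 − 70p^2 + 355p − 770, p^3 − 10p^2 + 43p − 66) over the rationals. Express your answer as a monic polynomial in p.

p^2 − 7p + 22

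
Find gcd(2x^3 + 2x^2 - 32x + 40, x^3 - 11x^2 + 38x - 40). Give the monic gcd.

x - 2

By polynomial division,
  2x^3 + 2x^2 - 32x + 40 = (2)(x^3 - 11x^2 + 38x - 40) + (24x^2 - 108x + 120)
  x^3 - 11x^2 + 38x - 40 = ((1/24)x - 13/48)(24x^2 - 108x + 120) + ((15/4)x - 15/2)
  24x^2 - 108x + 120 = ((32/5)x - 16)((15/4)x - 15/2) + (0)
Last nonzero remainder: (15/4)x - 15/2. Dividing through by 15/4 gives the monic gcd x - 2.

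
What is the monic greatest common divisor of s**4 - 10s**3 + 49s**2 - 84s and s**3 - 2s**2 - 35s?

s

By polynomial division,
  s**4 - 10s**3 + 49s**2 - 84s = (s - 8)(s**3 - 2s**2 - 35s) + (68s**2 - 364s)
  s**3 - 2s**2 - 35s = ((1/68)s + 57/1156)(68s**2 - 364s) + (-(4928/289)s)
  68s**2 - 364s = (-(4913/1232)s + 3757/176)(-(4928/289)s) + (0)
Last nonzero remainder: -(4928/289)s. Dividing through by -4928/289 gives the monic gcd s.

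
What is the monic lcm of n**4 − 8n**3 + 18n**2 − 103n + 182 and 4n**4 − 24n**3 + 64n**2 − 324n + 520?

n**5 − 13n**4 + 58n**3 − 193n**2 + 697n − 910

By polynomial division,
  n**4 − 8n**3 + 18n**2 − 103n + 182 = (1/4)(4n**4 − 24n**3 + 64n**2 − 324n + 520) + (−2n**3 + 2n**2 − 22n + 52)
  4n**4 − 24n**3 + 64n**2 − 324n + 520 = (−2n + 10)(−2n**3 + 2n**2 − 22n + 52) + (0)
Last nonzero remainder: −2n**3 + 2n**2 − 22n + 52. Dividing through by −2 gives the monic gcd n**3 − n**2 + 11n − 26.
Then lcm(f, g) = f·g / gcd(f, g); expanding and making the result monic gives the answer.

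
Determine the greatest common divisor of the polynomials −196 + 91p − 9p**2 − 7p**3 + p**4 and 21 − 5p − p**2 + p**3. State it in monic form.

7 − 4p + p**2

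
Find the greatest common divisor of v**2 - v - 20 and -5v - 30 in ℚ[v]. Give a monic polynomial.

1

Repeated division with remainder:
  v**2 - v - 20 = (-(1/5)v + 7/5)(-5v - 30) + (22)
  -5v - 30 = (-(5/22)v - 15/11)(22) + (0)
The last nonzero remainder is the constant 22, so the polynomials are coprime and gcd = 1.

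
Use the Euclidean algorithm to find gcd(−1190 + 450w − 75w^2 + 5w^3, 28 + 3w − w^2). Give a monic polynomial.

−7 + w

Apply the Euclidean algorithm:
  5w^3 − 75w^2 + 450w − 1190 = (−5w + 60)(−w^2 + 3w + 28) + (410w − 2870)
  −w^2 + 3w + 28 = (−(1/410)w − 2/205)(410w − 2870) + (0)
Last nonzero remainder: 410w − 2870. Dividing through by 410 gives the monic gcd w − 7.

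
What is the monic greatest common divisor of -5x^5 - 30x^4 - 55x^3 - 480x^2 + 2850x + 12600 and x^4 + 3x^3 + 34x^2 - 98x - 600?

x^2 - x - 12

By polynomial division,
  -5x^5 - 30x^4 - 55x^3 - 480x^2 + 2850x + 12600 = (-5x - 15)(x^4 + 3x^3 + 34x^2 - 98x - 600) + (160x^3 - 460x^2 - 1620x + 3600)
  x^4 + 3x^3 + 34x^2 - 98x - 600 = ((1/160)x + 47/1280)(160x^3 - 460x^2 - 1620x + 3600) + ((3905/64)x^2 - (3905/64)x - 11715/16)
  160x^3 - 460x^2 - 1620x + 3600 = ((2048/781)x - 3840/781)((3905/64)x^2 - (3905/64)x - 11715/16) + (0)
Last nonzero remainder: (3905/64)x^2 - (3905/64)x - 11715/16. Dividing through by 3905/64 gives the monic gcd x^2 - x - 12.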